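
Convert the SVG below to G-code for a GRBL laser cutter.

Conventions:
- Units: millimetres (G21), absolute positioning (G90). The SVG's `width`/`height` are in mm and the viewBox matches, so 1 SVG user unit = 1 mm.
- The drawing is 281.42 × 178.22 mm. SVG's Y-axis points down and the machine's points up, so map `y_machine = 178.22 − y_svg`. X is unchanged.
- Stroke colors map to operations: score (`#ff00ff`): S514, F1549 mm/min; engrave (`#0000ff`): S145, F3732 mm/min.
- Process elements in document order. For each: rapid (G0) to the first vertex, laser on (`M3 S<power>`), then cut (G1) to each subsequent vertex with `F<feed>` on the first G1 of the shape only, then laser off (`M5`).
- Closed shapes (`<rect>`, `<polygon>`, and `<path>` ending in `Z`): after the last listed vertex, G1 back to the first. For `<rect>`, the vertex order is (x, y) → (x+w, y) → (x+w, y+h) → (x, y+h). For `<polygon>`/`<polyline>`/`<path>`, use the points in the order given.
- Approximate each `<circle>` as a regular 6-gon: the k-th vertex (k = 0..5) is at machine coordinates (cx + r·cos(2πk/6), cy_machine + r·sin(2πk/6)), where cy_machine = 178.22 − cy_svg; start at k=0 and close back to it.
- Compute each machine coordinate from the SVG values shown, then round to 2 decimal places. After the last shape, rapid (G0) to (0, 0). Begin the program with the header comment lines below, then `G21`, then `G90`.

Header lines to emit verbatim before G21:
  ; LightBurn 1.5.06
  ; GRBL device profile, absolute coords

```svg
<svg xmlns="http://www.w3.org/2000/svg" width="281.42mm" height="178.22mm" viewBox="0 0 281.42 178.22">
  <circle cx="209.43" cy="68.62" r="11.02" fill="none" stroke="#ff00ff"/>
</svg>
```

1 u = 1 mm; y_m = 178.22 − y.

[1] `<circle>` circle, #ff00ff→score S514 F1549: (220.45,109.60) → (214.94,119.14) → (203.92,119.14) → (198.41,109.60) → (203.92,100.06) → (214.94,100.06) → (220.45,109.60) (closed)

; LightBurn 1.5.06
; GRBL device profile, absolute coords
G21
G90
G0 X220.45 Y109.60
M3 S514
G1 X214.94 Y119.14 F1549
G1 X203.92 Y119.14
G1 X198.41 Y109.60
G1 X203.92 Y100.06
G1 X214.94 Y100.06
G1 X220.45 Y109.60
M5
G0 X0.00 Y0.00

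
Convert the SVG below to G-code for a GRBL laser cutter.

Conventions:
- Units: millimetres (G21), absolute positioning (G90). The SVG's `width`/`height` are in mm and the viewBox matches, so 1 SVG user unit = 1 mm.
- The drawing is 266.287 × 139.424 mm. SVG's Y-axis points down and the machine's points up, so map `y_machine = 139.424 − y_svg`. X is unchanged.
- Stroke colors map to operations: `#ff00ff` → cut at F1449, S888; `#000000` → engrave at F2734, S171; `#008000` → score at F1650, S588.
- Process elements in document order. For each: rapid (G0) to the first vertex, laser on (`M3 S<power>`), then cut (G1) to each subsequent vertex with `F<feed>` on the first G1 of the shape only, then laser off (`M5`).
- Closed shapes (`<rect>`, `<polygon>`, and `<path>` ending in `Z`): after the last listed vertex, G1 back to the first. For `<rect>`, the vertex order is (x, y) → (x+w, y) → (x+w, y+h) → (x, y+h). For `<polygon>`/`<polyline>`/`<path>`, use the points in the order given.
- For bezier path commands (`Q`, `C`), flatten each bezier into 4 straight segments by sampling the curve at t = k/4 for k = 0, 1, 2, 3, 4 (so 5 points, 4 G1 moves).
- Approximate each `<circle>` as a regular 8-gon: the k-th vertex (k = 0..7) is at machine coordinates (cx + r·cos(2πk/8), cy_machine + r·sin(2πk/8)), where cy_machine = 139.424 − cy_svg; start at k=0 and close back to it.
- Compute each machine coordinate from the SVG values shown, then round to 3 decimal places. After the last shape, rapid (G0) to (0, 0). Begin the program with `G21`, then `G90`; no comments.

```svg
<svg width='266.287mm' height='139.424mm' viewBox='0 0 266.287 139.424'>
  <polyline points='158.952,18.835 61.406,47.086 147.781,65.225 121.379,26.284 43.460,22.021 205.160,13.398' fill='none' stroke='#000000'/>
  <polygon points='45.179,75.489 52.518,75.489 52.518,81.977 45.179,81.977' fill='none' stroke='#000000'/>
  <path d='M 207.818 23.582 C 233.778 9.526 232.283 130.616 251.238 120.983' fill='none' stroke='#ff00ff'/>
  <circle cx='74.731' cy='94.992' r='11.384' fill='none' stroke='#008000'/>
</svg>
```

1 u = 1 mm; y_m = 139.424 − y.

[1] `<polyline>` open polyline, #000000→engrave S171 F2734: (158.952,120.589) → (61.406,92.338) → (147.781,74.199) → (121.379,113.140) → (43.460,117.403) → (205.160,126.026)

[2] `<polygon>` rectangle, #000000→engrave S171 F2734: (45.179,63.935) → (52.518,63.935) → (52.518,57.447) → (45.179,57.447) → (45.179,63.935) (closed)

[3] `<path>` cubic bezier, #ff00ff→cut S888 F1449: (207.818,115.842) → (222.889,105.198) → (232.155,68.800) → (240.108,31.573) → (251.238,18.441)

[4] `<circle>` circle, #008000→score S588 F1650: (86.115,44.432) → (82.781,52.482) → (74.731,55.816) → (66.681,52.482) → (63.347,44.432) → (66.681,36.382) → (74.731,33.048) → (82.781,36.382) → (86.115,44.432) (closed)

G21
G90
G0 X158.952 Y120.589
M3 S171
G1 X61.406 Y92.338 F2734
G1 X147.781 Y74.199
G1 X121.379 Y113.140
G1 X43.460 Y117.403
G1 X205.160 Y126.026
M5
G0 X45.179 Y63.935
M3 S171
G1 X52.518 Y63.935 F2734
G1 X52.518 Y57.447
G1 X45.179 Y57.447
G1 X45.179 Y63.935
M5
G0 X207.818 Y115.842
M3 S888
G1 X222.889 Y105.198 F1449
G1 X232.155 Y68.800
G1 X240.108 Y31.573
G1 X251.238 Y18.441
M5
G0 X86.115 Y44.432
M3 S588
G1 X82.781 Y52.482 F1650
G1 X74.731 Y55.816
G1 X66.681 Y52.482
G1 X63.347 Y44.432
G1 X66.681 Y36.382
G1 X74.731 Y33.048
G1 X82.781 Y36.382
G1 X86.115 Y44.432
M5
G0 X0.000 Y0.000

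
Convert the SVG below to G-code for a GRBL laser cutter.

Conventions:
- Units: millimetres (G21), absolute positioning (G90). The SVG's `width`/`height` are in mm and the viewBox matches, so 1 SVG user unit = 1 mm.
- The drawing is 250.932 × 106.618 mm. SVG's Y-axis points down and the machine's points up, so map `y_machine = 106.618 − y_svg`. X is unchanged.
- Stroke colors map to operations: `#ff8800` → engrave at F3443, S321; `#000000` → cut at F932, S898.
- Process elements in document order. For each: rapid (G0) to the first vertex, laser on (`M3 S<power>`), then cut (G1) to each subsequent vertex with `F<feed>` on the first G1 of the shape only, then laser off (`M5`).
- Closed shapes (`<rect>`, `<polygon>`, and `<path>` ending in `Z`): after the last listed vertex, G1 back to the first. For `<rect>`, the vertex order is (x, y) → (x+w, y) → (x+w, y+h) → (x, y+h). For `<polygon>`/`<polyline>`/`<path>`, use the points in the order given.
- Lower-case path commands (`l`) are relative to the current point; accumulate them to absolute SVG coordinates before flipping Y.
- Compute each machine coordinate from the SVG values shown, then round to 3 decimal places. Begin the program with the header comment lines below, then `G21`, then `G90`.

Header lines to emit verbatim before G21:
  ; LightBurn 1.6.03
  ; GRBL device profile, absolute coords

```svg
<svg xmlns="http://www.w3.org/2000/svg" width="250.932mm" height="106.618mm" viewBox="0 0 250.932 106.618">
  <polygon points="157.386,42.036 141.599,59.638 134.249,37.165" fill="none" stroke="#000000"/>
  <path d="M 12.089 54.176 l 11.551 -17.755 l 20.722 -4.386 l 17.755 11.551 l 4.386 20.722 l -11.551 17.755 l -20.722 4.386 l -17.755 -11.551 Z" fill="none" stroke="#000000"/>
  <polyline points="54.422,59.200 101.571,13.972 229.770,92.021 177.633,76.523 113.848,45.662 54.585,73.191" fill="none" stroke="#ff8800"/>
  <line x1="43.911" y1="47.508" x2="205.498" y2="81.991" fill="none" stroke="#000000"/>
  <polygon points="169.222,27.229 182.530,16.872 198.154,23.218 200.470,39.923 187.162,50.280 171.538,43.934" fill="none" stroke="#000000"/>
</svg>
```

Since the viewBox matches the mm dimensions, user units are millimetres directly. The only transform is the Y-flip y_m = 106.618 − y_svg.

Shape 1 is a regular polygon drawn with `<polygon>`. Its stroke #000000 means cut at S898, F932. After flipping Y the toolpath is (157.386,64.582) → (141.599,46.980) → (134.249,69.453) → (157.386,64.582), returning to the start.

Shape 2 is a regular polygon drawn with `<path>`. Its stroke #000000 means cut at S898, F932. After flipping Y the toolpath is (12.089,52.442) → (23.640,70.197) → (44.362,74.583) → (62.117,63.032) → (66.503,42.310) → (54.952,24.555) → (34.230,20.169) → (16.475,31.720) → (12.089,52.442), returning to the start.

Shape 3 is a open polyline drawn with `<polyline>`. Its stroke #ff8800 means engrave at S321, F3443. After flipping Y the toolpath is (54.422,47.418) → (101.571,92.646) → (229.770,14.597) → (177.633,30.095) → (113.848,60.956) → (54.585,33.427).

Shape 4 is a line segment drawn with `<line>`. Its stroke #000000 means cut at S898, F932. After flipping Y the toolpath is (43.911,59.110) → (205.498,24.627).

Shape 5 is a regular polygon drawn with `<polygon>`. Its stroke #000000 means cut at S898, F932. After flipping Y the toolpath is (169.222,79.389) → (182.530,89.746) → (198.154,83.400) → (200.470,66.695) → (187.162,56.338) → (171.538,62.684) → (169.222,79.389), returning to the start.

; LightBurn 1.6.03
; GRBL device profile, absolute coords
G21
G90
G0 X157.386 Y64.582
M3 S898
G1 X141.599 Y46.980 F932
G1 X134.249 Y69.453
G1 X157.386 Y64.582
M5
G0 X12.089 Y52.442
M3 S898
G1 X23.640 Y70.197 F932
G1 X44.362 Y74.583
G1 X62.117 Y63.032
G1 X66.503 Y42.310
G1 X54.952 Y24.555
G1 X34.230 Y20.169
G1 X16.475 Y31.720
G1 X12.089 Y52.442
M5
G0 X54.422 Y47.418
M3 S321
G1 X101.571 Y92.646 F3443
G1 X229.770 Y14.597
G1 X177.633 Y30.095
G1 X113.848 Y60.956
G1 X54.585 Y33.427
M5
G0 X43.911 Y59.110
M3 S898
G1 X205.498 Y24.627 F932
M5
G0 X169.222 Y79.389
M3 S898
G1 X182.530 Y89.746 F932
G1 X198.154 Y83.400
G1 X200.470 Y66.695
G1 X187.162 Y56.338
G1 X171.538 Y62.684
G1 X169.222 Y79.389
M5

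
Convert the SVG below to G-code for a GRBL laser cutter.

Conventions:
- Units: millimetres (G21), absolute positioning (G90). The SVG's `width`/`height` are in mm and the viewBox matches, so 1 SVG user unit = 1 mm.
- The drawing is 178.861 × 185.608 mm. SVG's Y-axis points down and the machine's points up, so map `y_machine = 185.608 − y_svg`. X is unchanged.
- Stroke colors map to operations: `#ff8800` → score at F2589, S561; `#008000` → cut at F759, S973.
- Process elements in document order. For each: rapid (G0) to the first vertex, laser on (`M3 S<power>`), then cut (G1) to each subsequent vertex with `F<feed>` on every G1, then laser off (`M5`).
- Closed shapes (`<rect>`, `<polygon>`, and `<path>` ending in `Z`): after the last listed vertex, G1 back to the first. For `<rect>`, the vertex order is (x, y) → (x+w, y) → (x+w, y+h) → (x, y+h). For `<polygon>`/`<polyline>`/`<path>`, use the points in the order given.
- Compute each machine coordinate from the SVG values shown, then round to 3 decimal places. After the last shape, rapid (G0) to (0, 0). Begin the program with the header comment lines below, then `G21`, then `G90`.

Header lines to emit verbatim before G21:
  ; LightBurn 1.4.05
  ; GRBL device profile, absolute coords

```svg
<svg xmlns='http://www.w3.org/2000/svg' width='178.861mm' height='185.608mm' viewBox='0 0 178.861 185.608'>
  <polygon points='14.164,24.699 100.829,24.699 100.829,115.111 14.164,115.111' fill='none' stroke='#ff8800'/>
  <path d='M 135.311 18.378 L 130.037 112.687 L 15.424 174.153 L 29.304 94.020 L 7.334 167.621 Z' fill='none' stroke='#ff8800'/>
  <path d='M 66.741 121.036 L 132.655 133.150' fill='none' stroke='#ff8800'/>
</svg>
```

1 u = 1 mm; y_m = 185.608 − y.

[1] `<polygon>` rectangle, #ff8800→score S561 F2589: (14.164,160.909) → (100.829,160.909) → (100.829,70.497) → (14.164,70.497) → (14.164,160.909) (closed)

[2] `<path>` closed polygon, #ff8800→score S561 F2589: (135.311,167.230) → (130.037,72.921) → (15.424,11.455) → (29.304,91.588) → (7.334,17.987) → (135.311,167.230) (closed)

[3] `<path>` line segment, #ff8800→score S561 F2589: (66.741,64.572) → (132.655,52.458)

; LightBurn 1.4.05
; GRBL device profile, absolute coords
G21
G90
G0 X14.164 Y160.909
M3 S561
G1 X100.829 Y160.909 F2589
G1 X100.829 Y70.497 F2589
G1 X14.164 Y70.497 F2589
G1 X14.164 Y160.909 F2589
M5
G0 X135.311 Y167.230
M3 S561
G1 X130.037 Y72.921 F2589
G1 X15.424 Y11.455 F2589
G1 X29.304 Y91.588 F2589
G1 X7.334 Y17.987 F2589
G1 X135.311 Y167.230 F2589
M5
G0 X66.741 Y64.572
M3 S561
G1 X132.655 Y52.458 F2589
M5
G0 X0.000 Y0.000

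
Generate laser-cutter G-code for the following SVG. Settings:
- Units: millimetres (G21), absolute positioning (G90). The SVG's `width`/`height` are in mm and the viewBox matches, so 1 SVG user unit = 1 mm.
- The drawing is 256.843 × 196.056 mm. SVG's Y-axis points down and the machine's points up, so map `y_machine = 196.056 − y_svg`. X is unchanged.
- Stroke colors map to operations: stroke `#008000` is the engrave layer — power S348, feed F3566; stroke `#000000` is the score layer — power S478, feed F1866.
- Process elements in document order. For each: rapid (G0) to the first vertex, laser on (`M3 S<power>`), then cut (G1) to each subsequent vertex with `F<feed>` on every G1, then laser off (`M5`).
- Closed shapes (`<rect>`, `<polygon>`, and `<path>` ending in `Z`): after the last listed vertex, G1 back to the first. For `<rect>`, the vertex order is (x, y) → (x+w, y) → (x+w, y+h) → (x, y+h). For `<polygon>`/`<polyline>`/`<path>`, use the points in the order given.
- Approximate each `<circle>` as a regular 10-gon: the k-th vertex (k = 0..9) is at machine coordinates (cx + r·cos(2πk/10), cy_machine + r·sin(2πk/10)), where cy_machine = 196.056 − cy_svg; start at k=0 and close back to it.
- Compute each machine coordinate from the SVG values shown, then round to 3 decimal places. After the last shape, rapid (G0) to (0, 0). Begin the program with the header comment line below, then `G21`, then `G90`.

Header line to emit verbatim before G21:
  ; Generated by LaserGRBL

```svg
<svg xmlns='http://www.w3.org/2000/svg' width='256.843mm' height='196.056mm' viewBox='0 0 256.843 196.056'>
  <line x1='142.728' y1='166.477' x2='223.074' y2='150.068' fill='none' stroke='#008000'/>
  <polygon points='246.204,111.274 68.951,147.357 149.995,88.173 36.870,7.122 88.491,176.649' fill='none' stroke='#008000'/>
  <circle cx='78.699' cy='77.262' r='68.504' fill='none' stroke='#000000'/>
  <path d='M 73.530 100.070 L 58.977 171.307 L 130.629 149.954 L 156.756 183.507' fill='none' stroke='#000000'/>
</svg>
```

; Generated by LaserGRBL
G21
G90
G0 X142.728 Y29.579
M3 S348
G1 X223.074 Y45.988 F3566
M5
G0 X246.204 Y84.782
M3 S348
G1 X68.951 Y48.699 F3566
G1 X149.995 Y107.883 F3566
G1 X36.870 Y188.934 F3566
G1 X88.491 Y19.407 F3566
G1 X246.204 Y84.782 F3566
M5
G0 X147.203 Y118.794
M3 S478
G1 X134.120 Y159.060 F1866
G1 X99.868 Y183.945 F1866
G1 X57.530 Y183.945 F1866
G1 X23.278 Y159.060 F1866
G1 X10.195 Y118.794 F1866
G1 X23.278 Y78.528 F1866
G1 X57.530 Y53.643 F1866
G1 X99.868 Y53.643 F1866
G1 X134.120 Y78.528 F1866
G1 X147.203 Y118.794 F1866
M5
G0 X73.530 Y95.986
M3 S478
G1 X58.977 Y24.749 F1866
G1 X130.629 Y46.102 F1866
G1 X156.756 Y12.549 F1866
M5
G0 X0.000 Y0.000

1 u = 1 mm; y_m = 196.056 − y.

[1] `<line>` line segment, #008000→engrave S348 F3566: (142.728,29.579) → (223.074,45.988)

[2] `<polygon>` closed polygon, #008000→engrave S348 F3566: (246.204,84.782) → (68.951,48.699) → (149.995,107.883) → (36.870,188.934) → (88.491,19.407) → (246.204,84.782) (closed)

[3] `<circle>` circle, #000000→score S478 F1866: (147.203,118.794) → (134.120,159.060) → (99.868,183.945) → (57.530,183.945) → (23.278,159.060) → (10.195,118.794) → (23.278,78.528) → (57.530,53.643) → (99.868,53.643) → (134.120,78.528) → (147.203,118.794) (closed)

[4] `<path>` open polyline, #000000→score S478 F1866: (73.530,95.986) → (58.977,24.749) → (130.629,46.102) → (156.756,12.549)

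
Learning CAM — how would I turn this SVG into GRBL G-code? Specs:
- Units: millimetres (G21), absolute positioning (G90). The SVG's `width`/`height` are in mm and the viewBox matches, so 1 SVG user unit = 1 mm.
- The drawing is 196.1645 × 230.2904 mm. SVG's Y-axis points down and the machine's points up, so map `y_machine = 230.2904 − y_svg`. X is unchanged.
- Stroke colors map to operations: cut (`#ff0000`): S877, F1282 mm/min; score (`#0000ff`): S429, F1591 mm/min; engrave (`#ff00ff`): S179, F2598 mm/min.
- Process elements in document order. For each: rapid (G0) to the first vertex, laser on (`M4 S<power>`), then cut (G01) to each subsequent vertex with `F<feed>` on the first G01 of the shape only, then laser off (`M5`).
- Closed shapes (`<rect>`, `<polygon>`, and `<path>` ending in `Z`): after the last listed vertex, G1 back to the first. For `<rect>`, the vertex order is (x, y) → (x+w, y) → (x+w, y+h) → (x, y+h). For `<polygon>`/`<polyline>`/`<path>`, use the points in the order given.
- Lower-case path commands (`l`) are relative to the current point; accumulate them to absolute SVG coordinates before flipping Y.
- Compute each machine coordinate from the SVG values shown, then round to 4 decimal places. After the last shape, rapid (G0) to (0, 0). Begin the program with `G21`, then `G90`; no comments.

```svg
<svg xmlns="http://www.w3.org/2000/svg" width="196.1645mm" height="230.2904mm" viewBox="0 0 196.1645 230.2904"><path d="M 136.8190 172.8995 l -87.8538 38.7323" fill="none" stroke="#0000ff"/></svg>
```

viewBox `0 0 196.1645 230.2904` with mm width/height → 1 unit = 1 mm. Flip: y_m = 230.2904 − y_svg.

**Shape 1** — `<path>` line segment, stroke `#0000ff` → score (S429, F1591). Machine vertices: (136.8190,57.3909) → (48.9652,18.6586). Open path.

G21
G90
G0 X136.8190 Y57.3909
M4 S429
G01 X48.9652 Y18.6586 F1591
M5
G0 X0.0000 Y0.0000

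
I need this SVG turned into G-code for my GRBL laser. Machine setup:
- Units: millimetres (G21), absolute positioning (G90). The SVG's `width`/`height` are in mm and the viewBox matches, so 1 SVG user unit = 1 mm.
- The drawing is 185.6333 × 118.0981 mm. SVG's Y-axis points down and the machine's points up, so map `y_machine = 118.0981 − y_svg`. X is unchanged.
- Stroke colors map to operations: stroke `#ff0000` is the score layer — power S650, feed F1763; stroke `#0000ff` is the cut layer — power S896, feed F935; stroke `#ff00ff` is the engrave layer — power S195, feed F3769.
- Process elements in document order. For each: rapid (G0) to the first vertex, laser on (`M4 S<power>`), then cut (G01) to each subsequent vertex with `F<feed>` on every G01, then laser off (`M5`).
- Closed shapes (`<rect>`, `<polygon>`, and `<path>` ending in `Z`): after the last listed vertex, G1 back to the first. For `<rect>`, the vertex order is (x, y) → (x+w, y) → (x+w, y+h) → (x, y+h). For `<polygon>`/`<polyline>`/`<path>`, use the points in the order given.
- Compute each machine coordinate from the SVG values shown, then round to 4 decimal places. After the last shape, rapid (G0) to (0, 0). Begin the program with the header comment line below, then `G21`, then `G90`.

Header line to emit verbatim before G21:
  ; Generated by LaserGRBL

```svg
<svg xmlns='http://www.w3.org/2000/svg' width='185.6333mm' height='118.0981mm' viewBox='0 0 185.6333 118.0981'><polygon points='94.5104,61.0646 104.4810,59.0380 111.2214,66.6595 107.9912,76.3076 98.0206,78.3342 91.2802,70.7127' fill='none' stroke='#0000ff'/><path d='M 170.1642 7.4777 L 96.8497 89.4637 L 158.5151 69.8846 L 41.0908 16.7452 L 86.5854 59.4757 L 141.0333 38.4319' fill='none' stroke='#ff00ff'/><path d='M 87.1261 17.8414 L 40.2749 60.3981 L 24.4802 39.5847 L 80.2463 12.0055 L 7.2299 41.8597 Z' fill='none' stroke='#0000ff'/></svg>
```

; Generated by LaserGRBL
G21
G90
G0 X94.5104 Y57.0335
M4 S896
G01 X104.4810 Y59.0601 F935
G01 X111.2214 Y51.4386 F935
G01 X107.9912 Y41.7905 F935
G01 X98.0206 Y39.7639 F935
G01 X91.2802 Y47.3854 F935
G01 X94.5104 Y57.0335 F935
M5
G0 X170.1642 Y110.6204
M4 S195
G01 X96.8497 Y28.6344 F3769
G01 X158.5151 Y48.2135 F3769
G01 X41.0908 Y101.3529 F3769
G01 X86.5854 Y58.6224 F3769
G01 X141.0333 Y79.6662 F3769
M5
G0 X87.1261 Y100.2567
M4 S896
G01 X40.2749 Y57.7000 F935
G01 X24.4802 Y78.5134 F935
G01 X80.2463 Y106.0926 F935
G01 X7.2299 Y76.2384 F935
G01 X87.1261 Y100.2567 F935
M5
G0 X0.0000 Y0.0000

1 u = 1 mm; y_m = 118.0981 − y.

[1] `<polygon>` regular polygon, #0000ff→cut S896 F935: (94.5104,57.0335) → (104.4810,59.0601) → (111.2214,51.4386) → (107.9912,41.7905) → (98.0206,39.7639) → (91.2802,47.3854) → (94.5104,57.0335) (closed)

[2] `<path>` open polyline, #ff00ff→engrave S195 F3769: (170.1642,110.6204) → (96.8497,28.6344) → (158.5151,48.2135) → (41.0908,101.3529) → (86.5854,58.6224) → (141.0333,79.6662)

[3] `<path>` closed polygon, #0000ff→cut S896 F935: (87.1261,100.2567) → (40.2749,57.7000) → (24.4802,78.5134) → (80.2463,106.0926) → (7.2299,76.2384) → (87.1261,100.2567) (closed)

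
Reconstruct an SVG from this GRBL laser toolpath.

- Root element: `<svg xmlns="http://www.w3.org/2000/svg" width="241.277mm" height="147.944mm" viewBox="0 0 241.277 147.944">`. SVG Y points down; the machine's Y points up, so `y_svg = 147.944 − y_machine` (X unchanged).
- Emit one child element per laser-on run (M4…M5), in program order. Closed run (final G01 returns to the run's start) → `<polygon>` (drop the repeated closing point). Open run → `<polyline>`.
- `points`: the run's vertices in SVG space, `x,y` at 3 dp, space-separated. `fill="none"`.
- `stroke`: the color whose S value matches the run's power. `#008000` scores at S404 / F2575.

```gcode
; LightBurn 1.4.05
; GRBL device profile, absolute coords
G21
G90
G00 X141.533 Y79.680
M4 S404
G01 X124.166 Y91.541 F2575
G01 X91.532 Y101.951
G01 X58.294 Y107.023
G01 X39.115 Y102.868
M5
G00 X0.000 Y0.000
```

Each laser-on run becomes one SVG element. Flip Y back into SVG space with y_svg = 147.944 − y_machine. Every run uses S404, so all elements get stroke `#008000` (score).

Run 1: The run is open, so emit a `<polyline>` with points (Y-flipped): 141.533,68.264 124.166,56.403 91.532,45.993 58.294,40.921 39.115,45.076.

<svg xmlns="http://www.w3.org/2000/svg" width="241.277mm" height="147.944mm" viewBox="0 0 241.277 147.944">
  <polyline points="141.533,68.264 124.166,56.403 91.532,45.993 58.294,40.921 39.115,45.076" fill="none" stroke="#008000"/>
</svg>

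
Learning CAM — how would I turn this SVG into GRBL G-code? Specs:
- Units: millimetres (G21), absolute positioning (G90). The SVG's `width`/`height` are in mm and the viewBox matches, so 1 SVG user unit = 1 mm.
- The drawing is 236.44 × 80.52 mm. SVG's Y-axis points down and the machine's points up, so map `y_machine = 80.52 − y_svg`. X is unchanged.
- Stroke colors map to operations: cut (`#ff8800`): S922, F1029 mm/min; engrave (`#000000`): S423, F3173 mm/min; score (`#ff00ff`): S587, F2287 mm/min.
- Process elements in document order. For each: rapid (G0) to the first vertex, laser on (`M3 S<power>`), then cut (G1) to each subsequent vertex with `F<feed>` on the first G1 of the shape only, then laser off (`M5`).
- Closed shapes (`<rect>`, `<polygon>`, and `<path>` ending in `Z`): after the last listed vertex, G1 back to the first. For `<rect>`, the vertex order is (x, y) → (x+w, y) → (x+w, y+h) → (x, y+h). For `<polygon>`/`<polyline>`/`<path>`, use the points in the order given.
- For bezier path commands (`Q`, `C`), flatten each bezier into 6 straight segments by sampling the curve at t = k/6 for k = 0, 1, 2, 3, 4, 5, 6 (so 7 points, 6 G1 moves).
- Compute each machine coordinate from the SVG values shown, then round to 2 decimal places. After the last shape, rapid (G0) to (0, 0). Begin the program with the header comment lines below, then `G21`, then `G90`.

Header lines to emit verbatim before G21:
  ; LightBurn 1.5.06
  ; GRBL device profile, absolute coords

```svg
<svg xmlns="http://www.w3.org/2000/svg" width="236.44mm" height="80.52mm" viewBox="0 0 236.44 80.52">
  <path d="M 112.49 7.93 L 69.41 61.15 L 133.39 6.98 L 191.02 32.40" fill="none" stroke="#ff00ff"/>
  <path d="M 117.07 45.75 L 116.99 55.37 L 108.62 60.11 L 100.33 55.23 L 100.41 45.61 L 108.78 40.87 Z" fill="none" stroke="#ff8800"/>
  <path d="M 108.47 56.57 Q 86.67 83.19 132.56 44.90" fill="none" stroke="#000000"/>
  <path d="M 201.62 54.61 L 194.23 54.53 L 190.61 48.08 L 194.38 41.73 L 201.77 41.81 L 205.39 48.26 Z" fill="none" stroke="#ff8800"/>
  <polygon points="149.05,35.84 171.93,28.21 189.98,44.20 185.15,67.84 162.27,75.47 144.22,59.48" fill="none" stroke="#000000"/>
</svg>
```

Since the viewBox matches the mm dimensions, user units are millimetres directly. The only transform is the Y-flip y_m = 80.52 − y_svg.

Shape 1 is a open polyline drawn with `<path>`. Its stroke #ff00ff means score at S587, F2287. After flipping Y the toolpath is (112.49,72.59) → (69.41,19.37) → (133.39,73.54) → (191.02,48.12).

Shape 2 is a regular polygon drawn with `<path>`. Its stroke #ff8800 means cut at S922, F1029. After flipping Y the toolpath is (117.07,34.77) → (116.99,25.15) → (108.62,20.41) → (100.33,25.29) → (100.41,34.91) → (108.78,39.65) → (117.07,34.77), returning to the start.

Shape 3 is a quadratic bezier drawn with `<path>`. Its stroke #000000 means engrave at S423, F3173. After flipping Y the toolpath is (108.47,23.95) → (103.08,16.88) → (101.46,13.42) → (103.59,13.56) → (109.49,17.31) → (119.14,24.66) → (132.56,35.62).

Shape 4 is a regular polygon drawn with `<path>`. Its stroke #ff8800 means cut at S922, F1029. After flipping Y the toolpath is (201.62,25.91) → (194.23,25.99) → (190.61,32.44) → (194.38,38.79) → (201.77,38.71) → (205.39,32.26) → (201.62,25.91), returning to the start.

Shape 5 is a regular polygon drawn with `<polygon>`. Its stroke #000000 means engrave at S423, F3173. After flipping Y the toolpath is (149.05,44.68) → (171.93,52.31) → (189.98,36.32) → (185.15,12.68) → (162.27,5.05) → (144.22,21.04) → (149.05,44.68), returning to the start.

; LightBurn 1.5.06
; GRBL device profile, absolute coords
G21
G90
G0 X112.49 Y72.59
M3 S587
G1 X69.41 Y19.37 F2287
G1 X133.39 Y73.54
G1 X191.02 Y48.12
M5
G0 X117.07 Y34.77
M3 S922
G1 X116.99 Y25.15 F1029
G1 X108.62 Y20.41
G1 X100.33 Y25.29
G1 X100.41 Y34.91
G1 X108.78 Y39.65
G1 X117.07 Y34.77
M5
G0 X108.47 Y23.95
M3 S423
G1 X103.08 Y16.88 F3173
G1 X101.46 Y13.42
G1 X103.59 Y13.56
G1 X109.49 Y17.31
G1 X119.14 Y24.66
G1 X132.56 Y35.62
M5
G0 X201.62 Y25.91
M3 S922
G1 X194.23 Y25.99 F1029
G1 X190.61 Y32.44
G1 X194.38 Y38.79
G1 X201.77 Y38.71
G1 X205.39 Y32.26
G1 X201.62 Y25.91
M5
G0 X149.05 Y44.68
M3 S423
G1 X171.93 Y52.31 F3173
G1 X189.98 Y36.32
G1 X185.15 Y12.68
G1 X162.27 Y5.05
G1 X144.22 Y21.04
G1 X149.05 Y44.68
M5
G0 X0.00 Y0.00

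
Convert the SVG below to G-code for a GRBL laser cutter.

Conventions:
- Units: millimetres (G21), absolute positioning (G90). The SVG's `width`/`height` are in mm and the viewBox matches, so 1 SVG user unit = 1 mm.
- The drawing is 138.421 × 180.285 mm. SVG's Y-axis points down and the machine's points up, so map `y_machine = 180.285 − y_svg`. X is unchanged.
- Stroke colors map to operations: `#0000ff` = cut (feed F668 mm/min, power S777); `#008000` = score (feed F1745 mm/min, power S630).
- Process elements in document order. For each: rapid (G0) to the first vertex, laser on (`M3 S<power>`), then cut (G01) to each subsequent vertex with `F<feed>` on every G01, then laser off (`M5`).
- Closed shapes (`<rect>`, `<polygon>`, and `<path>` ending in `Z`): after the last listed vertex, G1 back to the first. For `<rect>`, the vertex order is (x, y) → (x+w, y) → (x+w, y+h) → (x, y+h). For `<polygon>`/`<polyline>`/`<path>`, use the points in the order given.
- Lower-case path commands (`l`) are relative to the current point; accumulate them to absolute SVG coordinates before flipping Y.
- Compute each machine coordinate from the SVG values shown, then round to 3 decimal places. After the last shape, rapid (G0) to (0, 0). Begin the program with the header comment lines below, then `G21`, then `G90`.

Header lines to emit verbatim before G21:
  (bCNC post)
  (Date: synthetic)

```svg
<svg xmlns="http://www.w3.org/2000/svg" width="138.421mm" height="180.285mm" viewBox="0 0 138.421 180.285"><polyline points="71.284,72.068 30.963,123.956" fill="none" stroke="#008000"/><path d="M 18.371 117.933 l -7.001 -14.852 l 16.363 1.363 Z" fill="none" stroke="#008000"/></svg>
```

(bCNC post)
(Date: synthetic)
G21
G90
G0 X71.284 Y108.217
M3 S630
G01 X30.963 Y56.329 F1745
M5
G0 X18.371 Y62.352
M3 S630
G01 X11.370 Y77.204 F1745
G01 X27.733 Y75.841 F1745
G01 X18.371 Y62.352 F1745
M5
G0 X0.000 Y0.000

1 u = 1 mm; y_m = 180.285 − y.

[1] `<polyline>` line segment, #008000→score S630 F1745: (71.284,108.217) → (30.963,56.329)

[2] `<path>` regular polygon, #008000→score S630 F1745: (18.371,62.352) → (11.370,77.204) → (27.733,75.841) → (18.371,62.352) (closed)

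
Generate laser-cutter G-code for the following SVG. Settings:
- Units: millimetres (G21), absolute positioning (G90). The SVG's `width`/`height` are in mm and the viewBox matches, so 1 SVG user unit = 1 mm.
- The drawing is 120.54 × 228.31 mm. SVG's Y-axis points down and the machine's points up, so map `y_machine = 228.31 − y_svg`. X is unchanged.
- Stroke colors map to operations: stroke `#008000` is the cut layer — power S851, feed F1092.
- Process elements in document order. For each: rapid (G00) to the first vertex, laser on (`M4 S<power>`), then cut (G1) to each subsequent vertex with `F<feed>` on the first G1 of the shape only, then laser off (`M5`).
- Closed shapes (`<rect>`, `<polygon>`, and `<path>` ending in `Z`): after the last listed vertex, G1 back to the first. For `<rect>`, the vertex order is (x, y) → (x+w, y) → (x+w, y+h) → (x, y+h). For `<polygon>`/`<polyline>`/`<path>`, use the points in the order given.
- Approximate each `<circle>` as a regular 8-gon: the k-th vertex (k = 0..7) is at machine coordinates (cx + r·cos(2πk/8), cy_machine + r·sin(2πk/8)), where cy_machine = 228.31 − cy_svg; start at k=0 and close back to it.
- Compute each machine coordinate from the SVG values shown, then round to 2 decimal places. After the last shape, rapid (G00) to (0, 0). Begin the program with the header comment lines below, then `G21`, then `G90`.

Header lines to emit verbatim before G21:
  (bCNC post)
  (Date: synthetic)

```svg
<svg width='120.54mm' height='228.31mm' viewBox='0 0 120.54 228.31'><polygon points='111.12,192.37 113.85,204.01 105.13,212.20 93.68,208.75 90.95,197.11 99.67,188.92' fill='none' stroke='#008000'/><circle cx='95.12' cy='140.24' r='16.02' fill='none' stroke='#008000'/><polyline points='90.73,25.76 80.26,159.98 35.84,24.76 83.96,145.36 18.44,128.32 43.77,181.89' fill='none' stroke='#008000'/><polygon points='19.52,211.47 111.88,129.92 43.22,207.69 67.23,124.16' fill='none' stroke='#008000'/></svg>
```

Since the viewBox matches the mm dimensions, user units are millimetres directly. The only transform is the Y-flip y_m = 228.31 − y_svg.

Shape 1 is a regular polygon drawn with `<polygon>`. Its stroke #008000 means cut at S851, F1092. After flipping Y the toolpath is (111.12,35.94) → (113.85,24.30) → (105.13,16.11) → (93.68,19.56) → (90.95,31.20) → (99.67,39.39) → (111.12,35.94), returning to the start.

Shape 2 is a circle drawn with `<circle>`. Its stroke #008000 means cut at S851, F1092. After flipping Y the toolpath is (111.14,88.07) → (106.45,99.40) → (95.12,104.09) → (83.79,99.40) → (79.10,88.07) → (83.79,76.74) → (95.12,72.05) → (106.45,76.74) → (111.14,88.07), returning to the start.

Shape 3 is a open polyline drawn with `<polyline>`. Its stroke #008000 means cut at S851, F1092. After flipping Y the toolpath is (90.73,202.55) → (80.26,68.33) → (35.84,203.55) → (83.96,82.95) → (18.44,99.99) → (43.77,46.42).

Shape 4 is a closed polygon drawn with `<polygon>`. Its stroke #008000 means cut at S851, F1092. After flipping Y the toolpath is (19.52,16.84) → (111.88,98.39) → (43.22,20.62) → (67.23,104.15) → (19.52,16.84), returning to the start.

(bCNC post)
(Date: synthetic)
G21
G90
G00 X111.12 Y35.94
M4 S851
G1 X113.85 Y24.30 F1092
G1 X105.13 Y16.11
G1 X93.68 Y19.56
G1 X90.95 Y31.20
G1 X99.67 Y39.39
G1 X111.12 Y35.94
M5
G00 X111.14 Y88.07
M4 S851
G1 X106.45 Y99.40 F1092
G1 X95.12 Y104.09
G1 X83.79 Y99.40
G1 X79.10 Y88.07
G1 X83.79 Y76.74
G1 X95.12 Y72.05
G1 X106.45 Y76.74
G1 X111.14 Y88.07
M5
G00 X90.73 Y202.55
M4 S851
G1 X80.26 Y68.33 F1092
G1 X35.84 Y203.55
G1 X83.96 Y82.95
G1 X18.44 Y99.99
G1 X43.77 Y46.42
M5
G00 X19.52 Y16.84
M4 S851
G1 X111.88 Y98.39 F1092
G1 X43.22 Y20.62
G1 X67.23 Y104.15
G1 X19.52 Y16.84
M5
G00 X0.00 Y0.00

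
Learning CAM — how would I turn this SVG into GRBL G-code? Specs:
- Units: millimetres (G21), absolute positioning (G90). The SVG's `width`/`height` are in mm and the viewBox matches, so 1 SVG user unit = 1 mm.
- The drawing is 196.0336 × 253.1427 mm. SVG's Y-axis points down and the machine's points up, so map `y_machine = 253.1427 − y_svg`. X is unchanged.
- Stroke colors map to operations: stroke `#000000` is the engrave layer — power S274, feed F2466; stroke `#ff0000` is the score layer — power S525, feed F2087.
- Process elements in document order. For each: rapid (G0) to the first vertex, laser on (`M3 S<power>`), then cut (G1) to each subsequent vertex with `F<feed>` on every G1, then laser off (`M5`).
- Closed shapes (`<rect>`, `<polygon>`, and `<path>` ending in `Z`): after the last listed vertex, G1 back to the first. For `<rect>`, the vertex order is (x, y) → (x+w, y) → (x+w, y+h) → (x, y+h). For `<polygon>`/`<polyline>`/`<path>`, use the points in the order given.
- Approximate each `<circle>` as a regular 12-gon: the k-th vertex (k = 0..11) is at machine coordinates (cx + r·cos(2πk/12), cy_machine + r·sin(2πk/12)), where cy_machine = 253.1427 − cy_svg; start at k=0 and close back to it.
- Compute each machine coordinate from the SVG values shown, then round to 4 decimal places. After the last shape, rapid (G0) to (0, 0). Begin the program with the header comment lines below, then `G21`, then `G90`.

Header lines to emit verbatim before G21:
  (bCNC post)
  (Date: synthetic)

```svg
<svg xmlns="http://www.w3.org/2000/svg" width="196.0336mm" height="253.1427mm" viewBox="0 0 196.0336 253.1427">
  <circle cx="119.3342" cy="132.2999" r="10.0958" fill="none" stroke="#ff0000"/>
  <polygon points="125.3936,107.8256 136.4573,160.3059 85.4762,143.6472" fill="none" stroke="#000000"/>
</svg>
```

Since the viewBox matches the mm dimensions, user units are millimetres directly. The only transform is the Y-flip y_m = 253.1427 − y_svg.

Shape 1 is a circle drawn with `<circle>`. Its stroke #ff0000 means score at S525, F2087. After flipping Y the toolpath is (129.4300,120.8428) → (128.0774,125.8907) → (124.3821,129.5860) → (119.3342,130.9386) → (114.2863,129.5860) → (110.5910,125.8907) → (109.2384,120.8428) → (110.5910,115.7949) → (114.2863,112.0996) → (119.3342,110.7470) → (124.3821,112.0996) → (128.0774,115.7949) → (129.4300,120.8428), returning to the start.

Shape 2 is a regular polygon drawn with `<polygon>`. Its stroke #000000 means engrave at S274, F2466. After flipping Y the toolpath is (125.3936,145.3171) → (136.4573,92.8368) → (85.4762,109.4955) → (125.3936,145.3171), returning to the start.

(bCNC post)
(Date: synthetic)
G21
G90
G0 X129.4300 Y120.8428
M3 S525
G1 X128.0774 Y125.8907 F2087
G1 X124.3821 Y129.5860 F2087
G1 X119.3342 Y130.9386 F2087
G1 X114.2863 Y129.5860 F2087
G1 X110.5910 Y125.8907 F2087
G1 X109.2384 Y120.8428 F2087
G1 X110.5910 Y115.7949 F2087
G1 X114.2863 Y112.0996 F2087
G1 X119.3342 Y110.7470 F2087
G1 X124.3821 Y112.0996 F2087
G1 X128.0774 Y115.7949 F2087
G1 X129.4300 Y120.8428 F2087
M5
G0 X125.3936 Y145.3171
M3 S274
G1 X136.4573 Y92.8368 F2466
G1 X85.4762 Y109.4955 F2466
G1 X125.3936 Y145.3171 F2466
M5
G0 X0.0000 Y0.0000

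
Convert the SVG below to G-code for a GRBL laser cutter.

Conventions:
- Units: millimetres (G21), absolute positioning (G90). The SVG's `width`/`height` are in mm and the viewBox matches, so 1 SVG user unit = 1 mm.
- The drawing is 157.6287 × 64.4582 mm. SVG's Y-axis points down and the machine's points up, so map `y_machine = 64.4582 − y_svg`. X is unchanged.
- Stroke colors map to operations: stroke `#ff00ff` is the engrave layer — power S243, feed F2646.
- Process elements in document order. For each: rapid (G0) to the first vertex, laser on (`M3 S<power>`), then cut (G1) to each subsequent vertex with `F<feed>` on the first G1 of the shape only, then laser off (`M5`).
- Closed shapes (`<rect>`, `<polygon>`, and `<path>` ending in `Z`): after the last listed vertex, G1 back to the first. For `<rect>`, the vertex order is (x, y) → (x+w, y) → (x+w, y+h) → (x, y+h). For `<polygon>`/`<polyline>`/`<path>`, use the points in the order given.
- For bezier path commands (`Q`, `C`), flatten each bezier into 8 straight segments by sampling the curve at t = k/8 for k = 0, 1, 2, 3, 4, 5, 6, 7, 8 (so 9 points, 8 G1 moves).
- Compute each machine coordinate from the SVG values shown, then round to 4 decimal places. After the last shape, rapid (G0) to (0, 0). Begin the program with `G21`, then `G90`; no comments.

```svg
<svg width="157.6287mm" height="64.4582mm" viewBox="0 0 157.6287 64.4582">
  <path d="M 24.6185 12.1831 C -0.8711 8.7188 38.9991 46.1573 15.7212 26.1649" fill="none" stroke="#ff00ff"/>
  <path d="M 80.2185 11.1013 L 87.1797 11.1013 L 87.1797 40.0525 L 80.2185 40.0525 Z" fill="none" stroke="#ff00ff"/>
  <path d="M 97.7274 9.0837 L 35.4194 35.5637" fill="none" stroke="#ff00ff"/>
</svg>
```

G21
G90
G0 X24.6185 Y52.2751
M3 S243
G1 X17.8726 Y51.8490 F2646
G1 X15.7483 Y48.7405
G1 X16.7396 Y44.1021
G1 X19.3405 Y39.0862
G1 X22.0450 Y34.8449
G1 X23.3473 Y32.5308
G1 X21.7413 Y33.2962
G1 X15.7212 Y38.2933
M5
G0 X80.2185 Y53.3569
M3 S243
G1 X87.1797 Y53.3569 F2646
G1 X87.1797 Y24.4057
G1 X80.2185 Y24.4057
G1 X80.2185 Y53.3569
M5
G0 X97.7274 Y55.3745
M3 S243
G1 X35.4194 Y28.8945 F2646
M5
G0 X0.0000 Y0.0000

1 u = 1 mm; y_m = 64.4582 − y.

[1] `<path>` cubic bezier, #ff00ff→engrave S243 F2646: (24.6185,52.2751) → (17.8726,51.8490) → (15.7483,48.7405) → (16.7396,44.1021) → (19.3405,39.0862) → (22.0450,34.8449) → (23.3473,32.5308) → (21.7413,33.2962) → (15.7212,38.2933)

[2] `<path>` rectangle, #ff00ff→engrave S243 F2646: (80.2185,53.3569) → (87.1797,53.3569) → (87.1797,24.4057) → (80.2185,24.4057) → (80.2185,53.3569) (closed)

[3] `<path>` line segment, #ff00ff→engrave S243 F2646: (97.7274,55.3745) → (35.4194,28.8945)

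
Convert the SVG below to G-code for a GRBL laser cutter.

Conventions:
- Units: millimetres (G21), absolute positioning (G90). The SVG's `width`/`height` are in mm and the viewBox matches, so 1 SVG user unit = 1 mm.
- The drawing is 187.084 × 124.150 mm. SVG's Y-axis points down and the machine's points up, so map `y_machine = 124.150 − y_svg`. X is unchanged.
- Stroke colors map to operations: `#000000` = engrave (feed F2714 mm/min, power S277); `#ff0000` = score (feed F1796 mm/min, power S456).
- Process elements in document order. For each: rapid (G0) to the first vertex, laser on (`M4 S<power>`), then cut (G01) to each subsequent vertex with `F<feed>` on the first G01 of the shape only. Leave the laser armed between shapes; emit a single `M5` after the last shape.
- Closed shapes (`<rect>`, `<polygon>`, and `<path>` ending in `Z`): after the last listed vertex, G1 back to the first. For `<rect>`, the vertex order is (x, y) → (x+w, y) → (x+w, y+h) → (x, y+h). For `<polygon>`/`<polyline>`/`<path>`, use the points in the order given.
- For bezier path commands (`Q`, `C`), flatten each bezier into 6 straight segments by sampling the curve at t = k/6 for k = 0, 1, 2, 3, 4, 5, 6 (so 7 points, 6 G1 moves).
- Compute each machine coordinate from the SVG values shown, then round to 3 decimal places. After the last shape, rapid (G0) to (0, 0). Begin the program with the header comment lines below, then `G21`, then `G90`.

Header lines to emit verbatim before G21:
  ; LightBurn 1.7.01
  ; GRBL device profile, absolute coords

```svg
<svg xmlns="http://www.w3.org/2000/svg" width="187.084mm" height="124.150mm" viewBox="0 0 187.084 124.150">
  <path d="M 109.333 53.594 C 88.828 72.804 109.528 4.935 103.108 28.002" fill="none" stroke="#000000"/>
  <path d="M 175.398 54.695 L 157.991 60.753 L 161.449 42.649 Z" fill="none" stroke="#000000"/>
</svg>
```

1 u = 1 mm; y_m = 124.150 − y.

[1] `<path>` cubic bezier, #000000→engrave S277 F2714: (109.333,70.556) → (102.198,67.383) → (100.032,73.779) → (100.939,84.798) → (103.019,95.496) → (104.374,100.928) → (103.108,96.148)

[2] `<path>` regular polygon, #000000→engrave S277 F2714: (175.398,69.455) → (157.991,63.397) → (161.449,81.501) → (175.398,69.455) (closed)

; LightBurn 1.7.01
; GRBL device profile, absolute coords
G21
G90
G0 X109.333 Y70.556
M4 S277
G01 X102.198 Y67.383 F2714
G01 X100.032 Y73.779
G01 X100.939 Y84.798
G01 X103.019 Y95.496
G01 X104.374 Y100.928
G01 X103.108 Y96.148
G0 X175.398 Y69.455
M4 S277
G01 X157.991 Y63.397 F2714
G01 X161.449 Y81.501
G01 X175.398 Y69.455
M5
G0 X0.000 Y0.000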